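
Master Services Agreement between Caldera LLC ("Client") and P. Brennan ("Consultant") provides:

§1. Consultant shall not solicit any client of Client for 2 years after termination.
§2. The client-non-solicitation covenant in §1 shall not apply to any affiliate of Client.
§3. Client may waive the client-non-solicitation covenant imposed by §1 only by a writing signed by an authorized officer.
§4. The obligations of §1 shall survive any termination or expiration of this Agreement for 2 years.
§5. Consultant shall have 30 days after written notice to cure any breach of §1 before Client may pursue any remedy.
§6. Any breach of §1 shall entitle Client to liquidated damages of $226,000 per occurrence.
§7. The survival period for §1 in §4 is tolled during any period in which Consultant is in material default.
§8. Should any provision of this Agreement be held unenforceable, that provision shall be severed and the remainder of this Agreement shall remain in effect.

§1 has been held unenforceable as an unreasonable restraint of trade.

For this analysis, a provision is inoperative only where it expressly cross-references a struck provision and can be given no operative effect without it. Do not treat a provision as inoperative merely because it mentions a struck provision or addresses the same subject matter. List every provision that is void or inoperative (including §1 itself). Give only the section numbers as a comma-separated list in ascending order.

1, 2, 3, 4, 5, 6, 7

§1 is struck. The whole of §2 is the carve-out from the client-non-solicitation covenant, defined by reference to §1, so §2 cannot stand once §1 is removed. §3 has no operative effect of its own apart from §1 and is therefore inoperative. The only function of §4 is the survival period for §1, so it cannot stand once §1 is removed. The only function of §5 is the cure period for breach of §1, so it cannot stand once §1 is removed. §6 operates only by reference to §1, so it falls with §1. §7 does nothing except set the tolling of the survival period for §1 by reference to §4; with §4 gone it has no independent effect and is inoperative. Under the severability clause in §8, the remaining provisions continue in force. Only §8 remains in effect.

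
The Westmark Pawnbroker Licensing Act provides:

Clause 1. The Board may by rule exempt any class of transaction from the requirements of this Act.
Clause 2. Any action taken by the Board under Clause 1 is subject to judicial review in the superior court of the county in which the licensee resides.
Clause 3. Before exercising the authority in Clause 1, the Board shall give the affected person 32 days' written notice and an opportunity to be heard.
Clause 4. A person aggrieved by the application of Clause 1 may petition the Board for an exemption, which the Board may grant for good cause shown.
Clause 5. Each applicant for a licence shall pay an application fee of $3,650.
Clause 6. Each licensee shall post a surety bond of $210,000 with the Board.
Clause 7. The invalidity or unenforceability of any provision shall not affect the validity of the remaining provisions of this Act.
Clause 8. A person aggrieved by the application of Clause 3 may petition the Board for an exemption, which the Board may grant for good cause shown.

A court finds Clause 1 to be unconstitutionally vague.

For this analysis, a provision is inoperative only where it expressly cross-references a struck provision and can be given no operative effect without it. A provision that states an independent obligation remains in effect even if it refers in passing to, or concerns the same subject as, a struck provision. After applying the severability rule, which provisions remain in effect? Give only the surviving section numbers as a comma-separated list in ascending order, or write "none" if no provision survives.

Clause 1 is struck. Clause 2 has no operative effect of its own apart from Clause 1 and is therefore inoperative. Clause 3 merely fixes the notice-and-hearing requirement for Clause 1; with Clause 1 gone it has nothing to operate on and falls away. Clause 4 has no operative effect of its own apart from Clause 1 and is therefore inoperative. Clause 8 operates only by reference to Clause 3, so it falls with Clause 3. Under the severability clause in Clause 7, the remaining provisions continue in force. Clause 5, Clause 6, and Clause 7 remain in effect.

5, 6, 7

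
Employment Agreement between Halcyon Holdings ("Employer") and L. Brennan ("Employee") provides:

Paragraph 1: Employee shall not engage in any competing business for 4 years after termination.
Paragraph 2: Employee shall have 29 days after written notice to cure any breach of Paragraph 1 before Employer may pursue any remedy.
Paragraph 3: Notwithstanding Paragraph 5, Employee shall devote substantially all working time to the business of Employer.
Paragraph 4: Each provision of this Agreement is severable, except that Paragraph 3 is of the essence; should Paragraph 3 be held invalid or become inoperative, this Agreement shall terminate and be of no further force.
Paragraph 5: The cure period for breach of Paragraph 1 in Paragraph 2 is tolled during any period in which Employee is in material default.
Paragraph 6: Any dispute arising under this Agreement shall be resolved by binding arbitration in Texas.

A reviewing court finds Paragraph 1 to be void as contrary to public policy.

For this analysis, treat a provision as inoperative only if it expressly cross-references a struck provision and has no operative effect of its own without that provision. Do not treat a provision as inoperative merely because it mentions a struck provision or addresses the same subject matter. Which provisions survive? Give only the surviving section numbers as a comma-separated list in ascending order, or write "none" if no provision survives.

Paragraph 1 is struck. Paragraph 2 operates only by reference to Paragraph 1, so it falls with Paragraph 1. The whole of Paragraph 5 is the tolling of the cure period for breach of Paragraph 1, defined by reference to Paragraph 2, so Paragraph 5 cannot stand once Paragraph 2 is removed. Paragraph 3 mentions Paragraph 5 but its own obligation stands independently of Paragraph 5, so Paragraph 3 is not affected. Paragraph 4 makes Paragraph 3 an essential term, but Paragraph 3 is unaffected, so the severability proviso in Paragraph 4 preserves the remaining provisions. Paragraph 3, Paragraph 4, and Paragraph 6 remain in effect.

3, 4, 6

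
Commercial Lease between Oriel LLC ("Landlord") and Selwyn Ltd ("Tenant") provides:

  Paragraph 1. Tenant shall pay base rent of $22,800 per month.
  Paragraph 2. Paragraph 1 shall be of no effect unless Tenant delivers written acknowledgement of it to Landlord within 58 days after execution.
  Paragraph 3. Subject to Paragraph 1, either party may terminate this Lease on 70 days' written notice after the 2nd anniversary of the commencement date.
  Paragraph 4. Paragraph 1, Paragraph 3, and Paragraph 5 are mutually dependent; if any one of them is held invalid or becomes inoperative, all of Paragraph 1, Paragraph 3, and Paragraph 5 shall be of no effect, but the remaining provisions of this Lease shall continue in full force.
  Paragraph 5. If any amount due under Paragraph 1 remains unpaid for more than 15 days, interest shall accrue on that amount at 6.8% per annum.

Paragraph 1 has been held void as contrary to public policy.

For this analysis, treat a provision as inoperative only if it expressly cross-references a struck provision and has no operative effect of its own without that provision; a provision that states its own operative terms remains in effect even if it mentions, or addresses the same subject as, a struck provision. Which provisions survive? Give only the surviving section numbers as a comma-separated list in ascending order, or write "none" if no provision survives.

Paragraph 1 is struck. Paragraph 2 has no operative effect of its own apart from Paragraph 1 and is therefore inoperative. Paragraph 5 operates only by reference to Paragraph 1, so it falls with Paragraph 1. Paragraph 4 declares Paragraph 1, Paragraph 3, and Paragraph 5 mutually dependent; since one of them has fallen, all of them are of no effect. That brings down Paragraph 3 as well. The remainder continues in force under Paragraph 4. Only Paragraph 4 remains in effect.

4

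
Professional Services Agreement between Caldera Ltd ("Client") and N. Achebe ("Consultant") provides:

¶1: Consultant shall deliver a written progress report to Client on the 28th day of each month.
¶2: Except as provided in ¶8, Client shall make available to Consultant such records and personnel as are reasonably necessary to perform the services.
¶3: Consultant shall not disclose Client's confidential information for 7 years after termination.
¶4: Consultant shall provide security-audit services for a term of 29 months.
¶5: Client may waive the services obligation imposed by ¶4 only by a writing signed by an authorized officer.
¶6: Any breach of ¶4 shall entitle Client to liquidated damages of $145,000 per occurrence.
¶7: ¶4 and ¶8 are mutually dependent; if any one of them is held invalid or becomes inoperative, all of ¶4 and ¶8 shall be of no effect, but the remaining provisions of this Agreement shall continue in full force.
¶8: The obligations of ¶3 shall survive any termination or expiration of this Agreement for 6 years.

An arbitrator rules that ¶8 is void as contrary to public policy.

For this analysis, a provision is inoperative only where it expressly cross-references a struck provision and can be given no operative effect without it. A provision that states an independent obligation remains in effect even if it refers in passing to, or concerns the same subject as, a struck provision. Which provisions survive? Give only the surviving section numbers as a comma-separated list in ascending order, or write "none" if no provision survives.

¶8 is struck. Although ¶2 refers to ¶8, its operative terms do not depend on ¶8, so it remains in effect. Nothing else in the Agreement is defined by reference to ¶8. ¶7 declares ¶4 and ¶8 mutually dependent; since one of them has fallen, all of them are of no effect. That brings down ¶4 as well. ¶5 and ¶6 in turn depend solely on a provision now struck and likewise fall. The remainder continues in force under ¶7. The provisions still in force are ¶1, ¶2, ¶3, and ¶7.

1, 2, 3, 7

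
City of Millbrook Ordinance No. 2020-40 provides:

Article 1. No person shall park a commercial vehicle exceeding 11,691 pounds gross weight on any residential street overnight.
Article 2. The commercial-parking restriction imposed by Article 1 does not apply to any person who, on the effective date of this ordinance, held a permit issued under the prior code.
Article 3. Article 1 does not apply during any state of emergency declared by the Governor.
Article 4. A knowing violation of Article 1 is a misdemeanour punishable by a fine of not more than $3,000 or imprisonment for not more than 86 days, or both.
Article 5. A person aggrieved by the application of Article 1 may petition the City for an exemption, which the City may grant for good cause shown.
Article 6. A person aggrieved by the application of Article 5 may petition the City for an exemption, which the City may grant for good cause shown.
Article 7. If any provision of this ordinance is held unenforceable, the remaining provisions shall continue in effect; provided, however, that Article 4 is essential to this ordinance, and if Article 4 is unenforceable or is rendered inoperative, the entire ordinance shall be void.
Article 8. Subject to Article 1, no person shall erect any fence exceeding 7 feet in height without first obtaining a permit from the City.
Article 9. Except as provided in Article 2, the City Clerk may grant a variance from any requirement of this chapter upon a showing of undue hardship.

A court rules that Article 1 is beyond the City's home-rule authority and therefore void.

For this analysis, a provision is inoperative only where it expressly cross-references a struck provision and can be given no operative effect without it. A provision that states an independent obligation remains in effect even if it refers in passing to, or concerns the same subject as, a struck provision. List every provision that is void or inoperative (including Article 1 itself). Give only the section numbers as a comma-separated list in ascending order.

Article 1 is struck. Article 2 has no operative effect of its own apart from Article 1 and is therefore inoperative. Article 3 merely fixes the emergency suspension of Article 1; with Article 1 gone it has nothing to operate on and falls away. Article 4 operates only by reference to Article 1, so it falls with Article 1. Article 5 has no operative effect of its own apart from Article 1 and is therefore inoperative. The only function of Article 6 is the exemption procedure for Article 5, so it cannot stand once Article 5 is removed. Article 7 makes Article 4 an essential term, and Article 4 has been rendered inoperative by the cascade; under Article 7, the entire ordinance is therefore void. No provision of the ordinance survives.

1, 2, 3, 4, 5, 6, 7, 8, 9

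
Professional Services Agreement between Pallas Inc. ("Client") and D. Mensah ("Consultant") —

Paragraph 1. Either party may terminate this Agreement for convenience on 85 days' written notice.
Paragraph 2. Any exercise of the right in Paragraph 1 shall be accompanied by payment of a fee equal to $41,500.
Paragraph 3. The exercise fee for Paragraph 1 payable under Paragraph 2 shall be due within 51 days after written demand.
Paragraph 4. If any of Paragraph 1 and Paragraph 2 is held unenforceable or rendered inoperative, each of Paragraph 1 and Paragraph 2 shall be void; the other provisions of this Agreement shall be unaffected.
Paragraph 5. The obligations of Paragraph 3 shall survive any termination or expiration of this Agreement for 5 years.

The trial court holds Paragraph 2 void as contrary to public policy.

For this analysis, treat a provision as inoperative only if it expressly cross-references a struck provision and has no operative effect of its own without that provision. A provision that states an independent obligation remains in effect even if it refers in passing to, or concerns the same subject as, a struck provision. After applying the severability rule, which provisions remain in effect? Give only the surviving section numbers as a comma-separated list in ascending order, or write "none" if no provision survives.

Paragraph 2 is struck. Paragraph 3 does nothing except set the payment deadline for the exercise fee for Paragraph 1 by reference to Paragraph 2; with Paragraph 2 gone it has no independent effect and is inoperative. Paragraph 5 operates only by reference to Paragraph 3, so it falls with Paragraph 3. Paragraph 4 declares Paragraph 1 and Paragraph 2 mutually dependent; since one of them has fallen, all of them are of no effect. That brings down Paragraph 1 as well. The remainder continues in force under Paragraph 4. Only Paragraph 4 remains in effect.

4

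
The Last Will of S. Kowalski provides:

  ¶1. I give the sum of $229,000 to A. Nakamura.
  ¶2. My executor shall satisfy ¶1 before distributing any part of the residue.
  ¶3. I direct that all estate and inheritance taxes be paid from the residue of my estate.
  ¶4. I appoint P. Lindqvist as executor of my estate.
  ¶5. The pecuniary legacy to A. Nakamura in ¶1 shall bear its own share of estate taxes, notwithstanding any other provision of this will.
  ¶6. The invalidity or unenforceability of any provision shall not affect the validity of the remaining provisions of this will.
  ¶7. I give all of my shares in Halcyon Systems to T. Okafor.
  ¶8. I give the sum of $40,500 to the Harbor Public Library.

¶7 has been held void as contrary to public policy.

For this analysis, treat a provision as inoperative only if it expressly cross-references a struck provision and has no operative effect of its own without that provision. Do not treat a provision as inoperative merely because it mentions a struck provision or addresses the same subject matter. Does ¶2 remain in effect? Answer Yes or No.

¶7 is struck. Nothing else in the will is defined by reference to ¶7. ¶6 is a severability clause and preserves every provision that can still be given independent effect. That leaves ¶1, ¶2, ¶3, ¶4, ¶5, ¶6, and ¶8 in effect. ¶2 is among the surviving provisions, so the answer is yes.

Yes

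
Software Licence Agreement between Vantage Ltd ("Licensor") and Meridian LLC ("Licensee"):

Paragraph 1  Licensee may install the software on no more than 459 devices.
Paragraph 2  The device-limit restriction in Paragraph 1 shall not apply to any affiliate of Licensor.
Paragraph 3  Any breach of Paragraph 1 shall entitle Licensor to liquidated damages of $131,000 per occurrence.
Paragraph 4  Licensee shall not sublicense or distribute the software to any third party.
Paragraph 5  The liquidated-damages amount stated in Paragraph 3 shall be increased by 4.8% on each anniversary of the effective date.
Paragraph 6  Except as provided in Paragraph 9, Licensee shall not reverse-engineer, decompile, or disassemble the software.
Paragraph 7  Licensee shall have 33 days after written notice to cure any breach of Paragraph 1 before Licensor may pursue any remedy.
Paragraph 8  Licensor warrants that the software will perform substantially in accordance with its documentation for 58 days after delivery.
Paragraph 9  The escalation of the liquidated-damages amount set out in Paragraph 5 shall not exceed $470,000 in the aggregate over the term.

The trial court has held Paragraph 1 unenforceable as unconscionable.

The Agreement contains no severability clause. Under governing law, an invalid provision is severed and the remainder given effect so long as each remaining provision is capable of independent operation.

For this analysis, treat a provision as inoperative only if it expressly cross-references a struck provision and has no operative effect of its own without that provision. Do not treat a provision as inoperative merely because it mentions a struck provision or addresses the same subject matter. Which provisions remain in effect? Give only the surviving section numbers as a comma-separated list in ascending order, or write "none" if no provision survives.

Paragraph 1 is struck. The whole of Paragraph 2 is the carve-out from the device-limit restriction, defined by reference to Paragraph 1, so Paragraph 2 cannot stand once Paragraph 1 is removed. Paragraph 3 operates only by reference to Paragraph 1, so it falls with Paragraph 1. Paragraph 7 merely fixes the cure period for breach of Paragraph 1; with Paragraph 1 gone it has nothing to operate on and falls away. The whole of Paragraph 5 is the escalation of the liquidated-damages amount, defined by reference to Paragraph 3, so Paragraph 5 cannot stand once Paragraph 3 is removed. Paragraph 9 operates only by reference to Paragraph 5, so it falls with Paragraph 5. Although Paragraph 6 refers to Paragraph 9, its operative terms do not depend on Paragraph 9, so it remains in effect. Under the stated default rule, only provisions that cannot operate independently fall away; the rest are enforced. Paragraph 4, Paragraph 6, and Paragraph 8 remain in effect.

4, 6, 8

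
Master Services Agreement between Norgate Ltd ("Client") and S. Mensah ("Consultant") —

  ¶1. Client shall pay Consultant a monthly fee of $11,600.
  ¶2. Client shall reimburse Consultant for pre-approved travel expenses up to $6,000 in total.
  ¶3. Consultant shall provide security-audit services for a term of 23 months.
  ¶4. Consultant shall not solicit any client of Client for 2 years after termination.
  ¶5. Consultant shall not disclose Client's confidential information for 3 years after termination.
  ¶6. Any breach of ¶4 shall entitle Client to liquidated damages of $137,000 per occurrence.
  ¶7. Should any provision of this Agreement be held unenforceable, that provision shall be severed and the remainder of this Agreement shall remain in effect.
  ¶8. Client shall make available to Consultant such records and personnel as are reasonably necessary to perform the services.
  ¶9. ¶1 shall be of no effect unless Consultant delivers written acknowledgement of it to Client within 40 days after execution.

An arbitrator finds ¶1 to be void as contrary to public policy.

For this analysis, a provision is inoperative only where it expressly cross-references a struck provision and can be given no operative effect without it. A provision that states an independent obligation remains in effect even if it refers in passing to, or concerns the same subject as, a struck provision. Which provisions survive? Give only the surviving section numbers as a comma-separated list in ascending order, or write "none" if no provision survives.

2, 3, 4, 5, 6, 7, 8

¶1 is struck. ¶9 has no operative effect of its own apart from ¶1 and is therefore inoperative. ¶7 is a severability clause and preserves every provision that can still be given independent effect. The provisions still in force are ¶2, ¶3, ¶4, ¶5, ¶6, ¶7, and ¶8.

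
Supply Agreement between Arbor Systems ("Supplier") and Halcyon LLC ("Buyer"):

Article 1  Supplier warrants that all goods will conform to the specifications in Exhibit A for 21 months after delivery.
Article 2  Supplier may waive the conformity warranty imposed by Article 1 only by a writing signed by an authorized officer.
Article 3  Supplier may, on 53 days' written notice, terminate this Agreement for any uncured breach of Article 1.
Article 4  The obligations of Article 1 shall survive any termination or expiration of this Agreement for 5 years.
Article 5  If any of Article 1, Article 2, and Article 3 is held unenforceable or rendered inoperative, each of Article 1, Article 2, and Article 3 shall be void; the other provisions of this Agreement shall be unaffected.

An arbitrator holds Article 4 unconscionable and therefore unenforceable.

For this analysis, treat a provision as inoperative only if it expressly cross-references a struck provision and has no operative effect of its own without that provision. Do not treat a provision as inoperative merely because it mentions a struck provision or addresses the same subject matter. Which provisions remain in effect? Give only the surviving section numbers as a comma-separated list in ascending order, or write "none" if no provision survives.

Article 4 is struck. Nothing else in the Agreement is defined by reference to Article 4. Article 5 ties Article 1, Article 2, and Article 3 together, but none of those is affected here; the remaining provisions continue in force under Article 5. The provisions still in force are Article 1, Article 2, Article 3, and Article 5.

1, 2, 3, 5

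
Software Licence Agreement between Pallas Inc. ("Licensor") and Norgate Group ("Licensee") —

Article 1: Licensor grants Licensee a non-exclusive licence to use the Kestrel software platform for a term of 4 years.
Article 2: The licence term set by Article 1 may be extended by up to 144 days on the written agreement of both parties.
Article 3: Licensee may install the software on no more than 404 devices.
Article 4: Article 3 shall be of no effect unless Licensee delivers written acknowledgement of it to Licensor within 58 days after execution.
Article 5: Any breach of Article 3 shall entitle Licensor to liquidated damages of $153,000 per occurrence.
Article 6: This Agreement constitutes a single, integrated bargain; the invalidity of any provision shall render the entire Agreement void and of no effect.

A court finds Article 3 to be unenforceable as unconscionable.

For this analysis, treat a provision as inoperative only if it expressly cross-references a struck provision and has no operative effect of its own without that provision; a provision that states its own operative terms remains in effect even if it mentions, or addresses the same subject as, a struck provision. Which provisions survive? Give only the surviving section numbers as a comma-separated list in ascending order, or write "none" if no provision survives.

Article 3 is struck. Article 4 operates only by reference to Article 3, so it falls with Article 3. Article 5 operates only by reference to Article 3, so it falls with Article 3. Article 6 provides that the Agreement is not severable, so the invalidity of any one provision voids the entire Agreement. No provision of the Agreement survives.

none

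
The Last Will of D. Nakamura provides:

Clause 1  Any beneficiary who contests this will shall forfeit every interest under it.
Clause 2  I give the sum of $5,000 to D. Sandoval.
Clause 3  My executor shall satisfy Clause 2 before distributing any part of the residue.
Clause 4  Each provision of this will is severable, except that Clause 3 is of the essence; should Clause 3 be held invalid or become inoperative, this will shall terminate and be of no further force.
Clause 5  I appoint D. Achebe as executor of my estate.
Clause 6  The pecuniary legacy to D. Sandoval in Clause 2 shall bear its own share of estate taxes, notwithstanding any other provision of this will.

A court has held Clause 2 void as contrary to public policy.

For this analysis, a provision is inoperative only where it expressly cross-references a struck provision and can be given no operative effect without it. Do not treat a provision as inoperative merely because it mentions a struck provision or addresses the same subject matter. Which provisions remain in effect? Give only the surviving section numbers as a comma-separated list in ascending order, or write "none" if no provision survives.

Clause 2 is struck. The only function of Clause 3 is the priority direction for Clause 2, so it cannot stand once Clause 2 is removed. Clause 6 has no operative effect of its own apart from Clause 2 and is therefore inoperative. Clause 4 makes Clause 3 an essential term, and Clause 3 has been rendered inoperative by the cascade; under Clause 4, the entire will is therefore void. No provision of the will survives.

none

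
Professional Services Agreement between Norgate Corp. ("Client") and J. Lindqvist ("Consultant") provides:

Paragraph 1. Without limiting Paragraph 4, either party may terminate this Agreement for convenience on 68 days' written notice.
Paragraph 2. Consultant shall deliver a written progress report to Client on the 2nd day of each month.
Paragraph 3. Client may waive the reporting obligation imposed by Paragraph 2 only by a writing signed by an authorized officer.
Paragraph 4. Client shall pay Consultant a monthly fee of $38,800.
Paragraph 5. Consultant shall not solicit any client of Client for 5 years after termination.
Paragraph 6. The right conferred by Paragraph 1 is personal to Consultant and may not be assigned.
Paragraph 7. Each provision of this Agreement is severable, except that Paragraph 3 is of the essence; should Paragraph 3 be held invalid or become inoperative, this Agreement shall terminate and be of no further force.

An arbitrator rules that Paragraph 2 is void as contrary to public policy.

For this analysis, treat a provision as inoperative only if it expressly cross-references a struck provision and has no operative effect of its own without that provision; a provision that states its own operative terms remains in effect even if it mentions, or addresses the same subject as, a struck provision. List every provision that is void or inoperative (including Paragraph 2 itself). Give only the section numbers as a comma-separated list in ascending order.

1, 2, 3, 4, 5, 6, 7

Paragraph 2 is struck. The only function of Paragraph 3 is the waiver condition for Paragraph 2, so it cannot stand once Paragraph 2 is removed. Paragraph 7 makes Paragraph 3 an essential term, and Paragraph 3 has been rendered inoperative by the cascade; under Paragraph 7, the entire Agreement is therefore void. No provision of the Agreement survives.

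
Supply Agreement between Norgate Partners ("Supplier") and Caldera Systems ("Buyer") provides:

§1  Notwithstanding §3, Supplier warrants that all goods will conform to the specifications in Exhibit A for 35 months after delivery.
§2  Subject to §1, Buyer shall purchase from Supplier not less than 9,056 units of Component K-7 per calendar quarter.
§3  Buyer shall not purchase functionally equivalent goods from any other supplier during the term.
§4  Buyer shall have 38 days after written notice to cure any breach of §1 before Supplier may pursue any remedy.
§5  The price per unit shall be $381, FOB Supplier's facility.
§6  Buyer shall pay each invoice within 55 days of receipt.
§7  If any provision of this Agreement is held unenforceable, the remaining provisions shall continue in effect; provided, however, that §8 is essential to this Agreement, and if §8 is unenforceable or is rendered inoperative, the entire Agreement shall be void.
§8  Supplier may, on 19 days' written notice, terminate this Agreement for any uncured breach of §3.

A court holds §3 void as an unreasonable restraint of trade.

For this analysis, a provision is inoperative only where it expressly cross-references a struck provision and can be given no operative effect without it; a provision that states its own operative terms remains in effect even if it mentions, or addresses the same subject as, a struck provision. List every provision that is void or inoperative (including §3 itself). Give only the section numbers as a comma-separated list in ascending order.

1, 2, 3, 4, 5, 6, 7, 8

§3 is struck. §8 merely fixes the termination right for breach of §3; with §3 gone it has nothing to operate on and falls away. §7 makes §8 an essential term, and §8 has been rendered inoperative by the cascade; under §7, the entire Agreement is therefore void. No provision of the Agreement survives.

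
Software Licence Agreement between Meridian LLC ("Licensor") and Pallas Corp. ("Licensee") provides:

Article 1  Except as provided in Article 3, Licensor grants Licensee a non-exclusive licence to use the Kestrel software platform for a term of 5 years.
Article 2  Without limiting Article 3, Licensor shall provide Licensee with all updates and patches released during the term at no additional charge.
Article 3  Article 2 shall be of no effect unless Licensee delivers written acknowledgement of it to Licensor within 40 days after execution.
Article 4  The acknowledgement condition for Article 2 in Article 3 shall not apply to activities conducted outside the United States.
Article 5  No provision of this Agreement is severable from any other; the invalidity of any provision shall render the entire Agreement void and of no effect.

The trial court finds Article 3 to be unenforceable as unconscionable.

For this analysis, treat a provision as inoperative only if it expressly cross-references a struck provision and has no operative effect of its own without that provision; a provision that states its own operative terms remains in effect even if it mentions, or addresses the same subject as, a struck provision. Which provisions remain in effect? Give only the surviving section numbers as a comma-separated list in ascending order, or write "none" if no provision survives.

none

Article 3 is struck. Article 4 operates only by reference to Article 3, so it falls with Article 3. Article 5 provides that the Agreement is not severable, so the invalidity of any one provision voids the entire Agreement. No provision of the Agreement survives.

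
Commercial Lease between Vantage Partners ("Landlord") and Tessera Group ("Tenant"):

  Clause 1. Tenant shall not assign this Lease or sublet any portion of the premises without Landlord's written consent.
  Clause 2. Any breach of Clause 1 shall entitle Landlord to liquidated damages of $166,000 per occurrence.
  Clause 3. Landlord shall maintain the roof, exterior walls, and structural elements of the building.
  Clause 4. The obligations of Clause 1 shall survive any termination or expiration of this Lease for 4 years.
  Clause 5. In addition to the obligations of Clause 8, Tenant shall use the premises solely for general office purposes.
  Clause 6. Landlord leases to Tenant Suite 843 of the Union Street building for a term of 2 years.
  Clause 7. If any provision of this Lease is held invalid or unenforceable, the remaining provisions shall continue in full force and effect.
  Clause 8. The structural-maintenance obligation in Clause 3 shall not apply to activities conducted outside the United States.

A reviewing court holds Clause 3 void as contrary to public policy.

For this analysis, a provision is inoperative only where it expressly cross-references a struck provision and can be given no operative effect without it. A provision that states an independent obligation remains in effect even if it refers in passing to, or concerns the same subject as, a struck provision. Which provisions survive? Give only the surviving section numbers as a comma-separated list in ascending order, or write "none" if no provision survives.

1, 2, 4, 5, 6, 7

Clause 3 is struck. Clause 8 has no operative effect of its own apart from Clause 3 and is therefore inoperative. Clause 5 mentions Clause 8 but its own obligation stands independently of Clause 8, so Clause 5 is not affected. Clause 7 is a severability clause and preserves every provision that can still be given independent effect. Clause 1, Clause 2, Clause 4, Clause 5, Clause 6, and Clause 7 remain in effect.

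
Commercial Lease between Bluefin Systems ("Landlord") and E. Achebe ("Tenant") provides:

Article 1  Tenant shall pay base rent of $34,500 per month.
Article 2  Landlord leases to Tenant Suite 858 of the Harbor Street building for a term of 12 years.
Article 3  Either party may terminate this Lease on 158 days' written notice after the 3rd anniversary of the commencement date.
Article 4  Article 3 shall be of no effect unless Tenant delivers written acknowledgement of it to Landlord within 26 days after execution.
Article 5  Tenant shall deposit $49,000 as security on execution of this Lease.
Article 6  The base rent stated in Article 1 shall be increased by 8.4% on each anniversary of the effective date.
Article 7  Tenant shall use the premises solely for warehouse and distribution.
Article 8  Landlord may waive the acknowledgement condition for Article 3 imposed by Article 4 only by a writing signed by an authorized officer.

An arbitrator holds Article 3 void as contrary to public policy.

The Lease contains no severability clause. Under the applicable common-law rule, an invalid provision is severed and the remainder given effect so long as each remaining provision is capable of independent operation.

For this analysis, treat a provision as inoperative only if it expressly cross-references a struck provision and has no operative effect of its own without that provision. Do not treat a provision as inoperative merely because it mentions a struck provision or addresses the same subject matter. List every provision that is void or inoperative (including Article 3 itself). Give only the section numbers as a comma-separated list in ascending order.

Article 3 is struck. Article 4 has no operative effect of its own apart from Article 3 and is therefore inoperative. Article 8 operates only by reference to Article 4, so it falls with Article 4. Under the stated default rule, only provisions that cannot operate independently fall away; the rest are enforced. Article 1, Article 2, Article 5, Article 6, and Article 7 remain in effect.

3, 4, 8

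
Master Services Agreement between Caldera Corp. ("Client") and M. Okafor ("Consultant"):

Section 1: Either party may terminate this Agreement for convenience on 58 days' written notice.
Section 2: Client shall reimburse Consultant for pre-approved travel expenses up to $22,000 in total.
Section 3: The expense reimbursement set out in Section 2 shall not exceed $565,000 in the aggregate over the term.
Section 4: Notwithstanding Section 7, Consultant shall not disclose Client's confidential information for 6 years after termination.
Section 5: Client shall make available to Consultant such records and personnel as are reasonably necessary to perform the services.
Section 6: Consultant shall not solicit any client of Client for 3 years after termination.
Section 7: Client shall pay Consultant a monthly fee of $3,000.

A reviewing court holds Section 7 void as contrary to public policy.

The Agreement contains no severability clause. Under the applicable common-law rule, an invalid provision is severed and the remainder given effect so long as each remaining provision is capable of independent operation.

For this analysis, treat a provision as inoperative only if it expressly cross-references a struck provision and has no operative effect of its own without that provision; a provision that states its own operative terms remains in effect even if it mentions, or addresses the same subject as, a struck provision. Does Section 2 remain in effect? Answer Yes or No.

Yes

Section 7 is struck. Section 4 mentions Section 7 but its own obligation stands independently of Section 7, so Section 4 is not affected. No other provision's operative terms depend on Section 7. Under the stated default rule, only provisions that cannot operate independently fall away; the rest are enforced. The provisions still in force are Section 1, Section 2, Section 3, Section 4, Section 5, and Section 6. Section 2 is among the surviving provisions, so the answer is yes.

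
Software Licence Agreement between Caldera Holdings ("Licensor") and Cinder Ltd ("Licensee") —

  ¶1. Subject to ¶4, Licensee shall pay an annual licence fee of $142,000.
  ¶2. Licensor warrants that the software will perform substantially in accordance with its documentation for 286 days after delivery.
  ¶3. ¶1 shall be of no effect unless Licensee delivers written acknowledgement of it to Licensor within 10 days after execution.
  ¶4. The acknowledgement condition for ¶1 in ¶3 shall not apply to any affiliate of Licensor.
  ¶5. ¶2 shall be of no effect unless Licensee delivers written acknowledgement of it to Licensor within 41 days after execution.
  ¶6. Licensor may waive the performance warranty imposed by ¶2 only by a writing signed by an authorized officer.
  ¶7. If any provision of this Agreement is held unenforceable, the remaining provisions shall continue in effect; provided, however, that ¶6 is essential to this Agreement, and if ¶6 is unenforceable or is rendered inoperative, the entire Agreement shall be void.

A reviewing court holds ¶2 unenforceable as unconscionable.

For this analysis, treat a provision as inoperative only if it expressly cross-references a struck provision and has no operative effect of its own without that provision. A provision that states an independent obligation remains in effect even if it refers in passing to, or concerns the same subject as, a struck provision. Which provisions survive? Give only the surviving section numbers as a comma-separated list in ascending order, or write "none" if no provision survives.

¶2 is struck. ¶5 operates only by reference to ¶2, so it falls with ¶2. The only function of ¶6 is the waiver condition for ¶2, so it cannot stand once ¶2 is removed. ¶7 makes ¶6 an essential term, and ¶6 has been rendered inoperative by the cascade; under ¶7, the entire Agreement is therefore void. No provision of the Agreement survives.

none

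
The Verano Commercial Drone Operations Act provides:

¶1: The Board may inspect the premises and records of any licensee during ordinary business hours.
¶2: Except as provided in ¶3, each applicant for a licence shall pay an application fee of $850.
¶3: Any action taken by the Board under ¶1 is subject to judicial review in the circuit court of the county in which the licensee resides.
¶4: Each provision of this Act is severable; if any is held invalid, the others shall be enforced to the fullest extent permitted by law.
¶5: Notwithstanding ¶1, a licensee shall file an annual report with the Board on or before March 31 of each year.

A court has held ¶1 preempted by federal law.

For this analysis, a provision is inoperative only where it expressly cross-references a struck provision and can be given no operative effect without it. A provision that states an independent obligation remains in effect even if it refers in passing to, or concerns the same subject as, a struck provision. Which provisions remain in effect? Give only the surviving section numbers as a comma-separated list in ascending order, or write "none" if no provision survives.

¶1 is struck. ¶3 has no operative effect of its own apart from ¶1 and is therefore inoperative. Although ¶2 refers to ¶3, its operative terms do not depend on ¶3, so it remains in effect. ¶5 mentions ¶1 but its own obligation stands independently of ¶1, so ¶5 is not affected. ¶4 is a severability clause and preserves every provision that can still be given independent effect. That leaves ¶2, ¶4, and ¶5 in effect.

2, 4, 5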